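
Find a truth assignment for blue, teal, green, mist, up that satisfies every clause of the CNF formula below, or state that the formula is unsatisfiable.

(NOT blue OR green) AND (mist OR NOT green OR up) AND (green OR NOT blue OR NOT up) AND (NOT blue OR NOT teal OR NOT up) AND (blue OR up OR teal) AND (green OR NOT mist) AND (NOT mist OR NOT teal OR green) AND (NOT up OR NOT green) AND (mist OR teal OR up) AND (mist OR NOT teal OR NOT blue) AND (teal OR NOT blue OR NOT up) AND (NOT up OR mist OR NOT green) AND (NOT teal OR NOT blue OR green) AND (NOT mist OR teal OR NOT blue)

blue: true, teal: true, green: true, mist: true, up: false

Try blue = true.
(green) alone gives green = true.
(NOT up) alone gives up = false.
(mist) alone gives mist = true.
(teal) alone gives teal = true.
This assignment satisfies each clause.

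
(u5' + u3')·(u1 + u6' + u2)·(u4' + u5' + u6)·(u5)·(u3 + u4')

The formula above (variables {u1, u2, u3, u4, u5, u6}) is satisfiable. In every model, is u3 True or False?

Suppose u3 = 1.
(u5') alone gives u5 = 0.
But (u5) is also a unit clause — contradiction.
So every satisfying assignment has u3 = False.

False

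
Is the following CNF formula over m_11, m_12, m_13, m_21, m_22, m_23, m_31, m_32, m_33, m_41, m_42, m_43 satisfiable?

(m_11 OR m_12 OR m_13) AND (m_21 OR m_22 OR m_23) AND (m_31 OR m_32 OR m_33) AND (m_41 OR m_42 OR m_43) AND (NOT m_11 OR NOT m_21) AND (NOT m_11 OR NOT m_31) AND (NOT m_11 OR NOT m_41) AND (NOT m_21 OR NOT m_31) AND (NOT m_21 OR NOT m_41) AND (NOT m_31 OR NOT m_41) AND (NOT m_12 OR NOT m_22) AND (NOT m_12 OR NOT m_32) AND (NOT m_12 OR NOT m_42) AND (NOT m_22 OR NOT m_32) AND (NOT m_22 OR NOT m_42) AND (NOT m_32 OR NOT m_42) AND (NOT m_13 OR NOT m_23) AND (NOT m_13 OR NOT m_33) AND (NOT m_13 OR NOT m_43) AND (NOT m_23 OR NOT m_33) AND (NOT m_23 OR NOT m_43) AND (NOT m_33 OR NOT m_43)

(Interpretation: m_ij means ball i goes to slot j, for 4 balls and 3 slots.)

Unsatisfiable

Suppose m_11 = false.
Suppose m_12 = true.
From the singleton clause (NOT m_22), m_22 = false.
From the singleton clause (NOT m_32), m_32 = false.
From the singleton clause (NOT m_42), m_42 = false.
Suppose m_21 = true.
From the singleton clause (NOT m_31), m_31 = false.
From the singleton clause (m_33), m_33 = true.
From the singleton clause (NOT m_41), m_41 = false.
From the singleton clause (m_43), m_43 = true.
But (NOT m_43) is also a unit clause — contradiction.
So m_21 must be the other value — set m_21 = false.
From the singleton clause (m_23), m_23 = true.
From the singleton clause (NOT m_13), m_13 = false.
From the singleton clause (NOT m_33), m_33 = false.
From the singleton clause (m_31), m_31 = true.
From the singleton clause (NOT m_41), m_41 = false.
From the singleton clause (m_43), m_43 = true.
But (NOT m_43) is also a unit clause — contradiction.
Neither m_21 = true nor m_21 = false works.
So m_12 must be the other value — set m_12 = false.
From the singleton clause (m_13), m_13 = true.
From the singleton clause (NOT m_23), m_23 = false.
From the singleton clause (NOT m_33), m_33 = false.
From the singleton clause (NOT m_43), m_43 = false.
Suppose m_21 = true.
From the singleton clause (NOT m_31), m_31 = false.
From the singleton clause (m_32), m_32 = true.
From the singleton clause (NOT m_41), m_41 = false.
From the singleton clause (m_42), m_42 = true.
But (NOT m_42) is also a unit clause — contradiction.
So m_21 must be the other value — set m_21 = false.
From the singleton clause (m_22), m_22 = true.
From the singleton clause (NOT m_32), m_32 = false.
From the singleton clause (m_31), m_31 = true.
From the singleton clause (NOT m_41), m_41 = false.
From the singleton clause (m_42), m_42 = true.
But (NOT m_42) is also a unit clause — contradiction.
Neither m_21 = true nor m_21 = false works.
Neither m_12 = true nor m_12 = false works.
So m_11 must be the other value — set m_11 = true.
From the singleton clause (NOT m_21), m_21 = false.
From the singleton clause (NOT m_31), m_31 = false.
From the singleton clause (NOT m_41), m_41 = false.
Suppose m_22 = true.
From the singleton clause (NOT m_12), m_12 = false.
From the singleton clause (NOT m_32), m_32 = false.
From the singleton clause (m_33), m_33 = true.
From the singleton clause (NOT m_42), m_42 = false.
From the singleton clause (m_43), m_43 = true.
But (NOT m_43) is also a unit clause — contradiction.
So m_22 must be the other value — set m_22 = false.
From the singleton clause (m_23), m_23 = true.
From the singleton clause (NOT m_13), m_13 = false.
From the singleton clause (NOT m_33), m_33 = false.
From the singleton clause (m_32), m_32 = true.
From the singleton clause (NOT m_12), m_12 = false.
From the singleton clause (NOT m_42), m_42 = false.
From the singleton clause (m_43), m_43 = true.
But (NOT m_43) is also a unit clause — contradiction.
Neither m_22 = true nor m_22 = false works.
Neither m_11 = true nor m_11 = false works.
No assignment satisfies every clause.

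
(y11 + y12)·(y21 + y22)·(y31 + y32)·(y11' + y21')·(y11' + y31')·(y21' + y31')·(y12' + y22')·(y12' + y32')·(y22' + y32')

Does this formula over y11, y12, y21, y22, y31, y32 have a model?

No, unsatisfiable

Suppose y11 = 1.
Unit clause (y21') forces y21 = 0.
Unit clause (y22) forces y22 = 1.
Unit clause (y31') forces y31 = 0.
Unit clause (y32) forces y32 = 1.
That conflicts with the unit clause (y32').
Backtrack on y11: now try y11 = 0.
Unit clause (y12) forces y12 = 1.
Unit clause (y22') forces y22 = 0.
Unit clause (y21) forces y21 = 1.
Unit clause (y31') forces y31 = 0.
Unit clause (y32) forces y32 = 1.
That conflicts with the unit clause (y32').
Neither y11 = 1 nor y11 = 0 works.
No assignment satisfies every clause.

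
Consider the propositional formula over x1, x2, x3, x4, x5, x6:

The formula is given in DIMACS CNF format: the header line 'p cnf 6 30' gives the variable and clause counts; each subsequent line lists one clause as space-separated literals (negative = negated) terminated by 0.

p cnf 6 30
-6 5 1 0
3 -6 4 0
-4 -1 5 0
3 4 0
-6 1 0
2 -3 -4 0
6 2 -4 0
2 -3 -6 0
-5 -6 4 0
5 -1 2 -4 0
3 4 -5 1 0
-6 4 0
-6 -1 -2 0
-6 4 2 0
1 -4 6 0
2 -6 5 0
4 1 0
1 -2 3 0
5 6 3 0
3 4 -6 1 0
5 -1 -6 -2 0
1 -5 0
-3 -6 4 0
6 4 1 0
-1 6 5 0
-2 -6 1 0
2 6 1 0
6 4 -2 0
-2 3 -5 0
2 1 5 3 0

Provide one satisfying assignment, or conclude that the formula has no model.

Suppose x3 = True.
Suppose x6 = False.
Suppose x2 = True.
Unit clause (x4) forces x4 = True.
Unit clause (x1) forces x1 = True.
Unit clause (x5) forces x5 = True.
Every clause now holds.

x1: True; x2: True; x3: True; x4: True; x5: True; x6: False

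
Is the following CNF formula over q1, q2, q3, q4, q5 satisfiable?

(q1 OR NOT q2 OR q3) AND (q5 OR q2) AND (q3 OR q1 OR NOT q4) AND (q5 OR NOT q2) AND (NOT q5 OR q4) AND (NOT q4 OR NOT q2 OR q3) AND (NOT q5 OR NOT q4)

No

Suppose q5 = true.
Unit clause (q4) forces q4 = true.
Now (NOT q4) is unsatisfied and unit — conflict.
Backtrack on q5: now try q5 = false.
Unit clause (q2) forces q2 = true.
Now (NOT q2) is unsatisfied and unit — conflict.
Either choice for q5 ends in contradiction.
No assignment satisfies every clause.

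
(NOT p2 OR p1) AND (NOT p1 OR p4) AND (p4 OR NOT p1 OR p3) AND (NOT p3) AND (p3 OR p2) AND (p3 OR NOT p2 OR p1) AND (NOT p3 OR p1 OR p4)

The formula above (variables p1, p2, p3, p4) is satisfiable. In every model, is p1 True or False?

True

Suppose p1 = false.
(NOT p2) alone gives p2 = false.
(NOT p3) alone gives p3 = false.
But (p3) is also a unit clause — contradiction.
So every satisfying assignment has p1 = True.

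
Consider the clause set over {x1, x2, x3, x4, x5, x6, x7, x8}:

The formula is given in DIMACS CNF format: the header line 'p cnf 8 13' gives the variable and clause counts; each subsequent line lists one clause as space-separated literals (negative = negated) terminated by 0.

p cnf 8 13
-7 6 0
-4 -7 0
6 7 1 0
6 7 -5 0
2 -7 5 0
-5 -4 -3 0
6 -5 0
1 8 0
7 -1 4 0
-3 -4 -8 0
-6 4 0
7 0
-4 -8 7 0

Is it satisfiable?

Unit clause (x7) forces x7 = True.
Unit clause (x6) forces x6 = True.
Unit clause (¬x4) forces x4 = False.
Now (x4) is unsatisfied and unit — conflict.
No assignment satisfies every clause.

No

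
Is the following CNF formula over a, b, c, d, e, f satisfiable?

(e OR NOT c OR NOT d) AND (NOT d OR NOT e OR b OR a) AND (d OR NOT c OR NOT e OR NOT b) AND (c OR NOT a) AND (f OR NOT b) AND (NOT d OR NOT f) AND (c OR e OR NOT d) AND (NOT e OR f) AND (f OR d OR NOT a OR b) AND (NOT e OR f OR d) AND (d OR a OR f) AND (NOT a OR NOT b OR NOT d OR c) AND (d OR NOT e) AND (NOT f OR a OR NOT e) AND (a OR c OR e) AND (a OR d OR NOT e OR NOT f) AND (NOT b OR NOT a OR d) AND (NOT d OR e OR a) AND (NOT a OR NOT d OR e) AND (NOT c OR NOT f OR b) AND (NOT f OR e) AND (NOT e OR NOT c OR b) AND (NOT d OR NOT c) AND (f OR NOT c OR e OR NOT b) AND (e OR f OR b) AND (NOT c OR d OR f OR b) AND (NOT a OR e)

Suppose c = true.
The clause (NOT d) is unit, so d = false.
The clause (NOT e) is unit, so e = false.
The clause (NOT f) is unit, so f = false.
The clause (NOT b) is unit, so b = false.
But (b) is also a unit clause — contradiction.
So c must be the other value — set c = false.
The clause (NOT a) is unit, so a = false.
The clause (e) is unit, so e = true.
The clause (f) is unit, so f = true.
But (NOT f) is also a unit clause — contradiction.
Either choice for c ends in contradiction.
No assignment satisfies every clause.

No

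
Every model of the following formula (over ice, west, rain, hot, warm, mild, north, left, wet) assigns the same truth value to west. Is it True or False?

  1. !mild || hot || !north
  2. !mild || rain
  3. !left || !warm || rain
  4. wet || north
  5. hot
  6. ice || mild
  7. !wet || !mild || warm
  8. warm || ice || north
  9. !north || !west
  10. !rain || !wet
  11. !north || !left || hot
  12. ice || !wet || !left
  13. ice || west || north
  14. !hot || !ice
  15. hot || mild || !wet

Suppose west = true.
The clause (hot) is unit, so hot = true.
The clause (!north) is unit, so north = false.
The clause (wet) is unit, so wet = true.
The clause (!rain) is unit, so rain = false.
The clause (!mild) is unit, so mild = false.
The clause (ice) is unit, so ice = true.
Now (!ice) is unsatisfied and unit — conflict.
So every satisfying assignment has west = False.

False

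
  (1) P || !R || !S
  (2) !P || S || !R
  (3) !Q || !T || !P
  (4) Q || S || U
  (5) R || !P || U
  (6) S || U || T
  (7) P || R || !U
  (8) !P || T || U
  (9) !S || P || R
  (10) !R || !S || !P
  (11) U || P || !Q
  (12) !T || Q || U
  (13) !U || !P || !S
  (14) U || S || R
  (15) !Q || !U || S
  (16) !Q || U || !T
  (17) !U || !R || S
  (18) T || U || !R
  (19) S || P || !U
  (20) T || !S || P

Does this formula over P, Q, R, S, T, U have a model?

Case P = true:
Case S = false:
Unit clause (!R) forces R = false.
Unit clause (U) forces U = true.
Unit clause (!Q) forces Q = false.
No clause remains; T is free.
A satisfying assignment: P: true, Q: false, R: false, S: false, T: false, U: true.

Yes, satisfiable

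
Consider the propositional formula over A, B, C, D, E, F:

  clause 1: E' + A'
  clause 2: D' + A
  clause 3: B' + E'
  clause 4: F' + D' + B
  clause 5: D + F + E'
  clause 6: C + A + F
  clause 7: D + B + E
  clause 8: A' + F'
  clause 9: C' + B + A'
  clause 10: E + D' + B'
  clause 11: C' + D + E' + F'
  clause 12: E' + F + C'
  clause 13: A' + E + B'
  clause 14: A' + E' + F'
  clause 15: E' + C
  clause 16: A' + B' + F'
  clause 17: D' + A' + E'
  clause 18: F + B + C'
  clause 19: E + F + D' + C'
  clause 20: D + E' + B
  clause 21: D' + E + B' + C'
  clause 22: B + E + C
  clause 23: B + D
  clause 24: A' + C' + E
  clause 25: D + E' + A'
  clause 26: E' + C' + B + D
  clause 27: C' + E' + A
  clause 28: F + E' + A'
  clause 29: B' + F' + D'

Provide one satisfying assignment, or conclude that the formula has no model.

A ↦ 0, B ↦ 1, C ↦ 0, D ↦ 0, E ↦ 0, F ↦ 1

Try E = 0.
Try D = 0.
Unit clause (B) forces B = 1.
Unit clause (A') forces A = 0.
Try C = 0.
Unit clause (F) forces F = 1.
Every clause now holds.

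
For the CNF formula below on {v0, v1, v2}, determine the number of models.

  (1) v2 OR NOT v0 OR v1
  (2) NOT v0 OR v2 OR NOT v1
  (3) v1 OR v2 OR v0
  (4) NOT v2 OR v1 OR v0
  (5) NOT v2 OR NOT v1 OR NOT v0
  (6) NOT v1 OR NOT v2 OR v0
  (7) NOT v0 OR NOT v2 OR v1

There are 2^3 = 8 truth assignments over (v0, v1, v2).
Split on v0. With v0 = true, the clauses containing v0 are satisfied and NOT v0 drops from the rest; 0 of the 2^2 = 4 assignments to the other variables satisfy what remains.
With v0 = false, by the same count on the reduced clause set, 1 assignment works.
(One model: v0=F, v1=T, v2=F.)
Total: 0 + 1 = 1.

1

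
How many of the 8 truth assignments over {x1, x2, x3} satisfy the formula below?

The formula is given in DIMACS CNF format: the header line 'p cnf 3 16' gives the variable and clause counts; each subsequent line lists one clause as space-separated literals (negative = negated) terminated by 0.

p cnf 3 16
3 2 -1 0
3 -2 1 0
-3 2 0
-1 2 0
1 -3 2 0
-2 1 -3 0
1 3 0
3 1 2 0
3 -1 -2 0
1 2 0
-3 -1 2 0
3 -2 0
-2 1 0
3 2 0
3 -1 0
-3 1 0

There are 2^3 = 8 truth assignments over (x1, x2, x3).
Split on x2. With x2 = True, the clauses containing x2 are satisfied and ¬x2 drops from the rest; 1 of the 2^2 = 4 assignments to the other variables satisfy what remains.
With x2 = False, by the same count on the reduced clause set, 0 assignments work.
(One model: x1=T, x2=T, x3=T.)
Total: 1 + 0 = 1.

1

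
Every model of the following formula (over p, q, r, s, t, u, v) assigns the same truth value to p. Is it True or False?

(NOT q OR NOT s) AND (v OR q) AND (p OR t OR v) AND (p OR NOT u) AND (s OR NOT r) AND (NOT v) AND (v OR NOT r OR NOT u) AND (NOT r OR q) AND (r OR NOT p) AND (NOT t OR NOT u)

False

Suppose p = true.
The clause (NOT v) is unit, so v = false.
The clause (q) is unit, so q = true.
The clause (NOT s) is unit, so s = false.
The clause (NOT r) is unit, so r = false.
That conflicts with the unit clause (r).
So every satisfying assignment has p = False.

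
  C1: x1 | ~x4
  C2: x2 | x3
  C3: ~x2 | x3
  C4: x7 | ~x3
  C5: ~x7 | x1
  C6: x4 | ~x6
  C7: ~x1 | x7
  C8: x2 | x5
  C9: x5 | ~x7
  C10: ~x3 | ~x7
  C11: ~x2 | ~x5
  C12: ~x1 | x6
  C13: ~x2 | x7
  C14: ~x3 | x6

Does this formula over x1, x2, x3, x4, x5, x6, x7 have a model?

No

Branch on x1: set x1 = 1.
(x7) alone gives x7 = 1.
(x5) alone gives x5 = 1.
(~x3) alone gives x3 = 0.
(x2) alone gives x2 = 1.
But (~x2) is also a unit clause — contradiction.
Backtrack on x1: now try x1 = 0.
(~x4) alone gives x4 = 0.
(~x7) alone gives x7 = 0.
(~x3) alone gives x3 = 0.
(x2) alone gives x2 = 1.
But (~x2) is also a unit clause — contradiction.
Neither x1 = 1 nor x1 = 0 works.
No assignment satisfies every clause.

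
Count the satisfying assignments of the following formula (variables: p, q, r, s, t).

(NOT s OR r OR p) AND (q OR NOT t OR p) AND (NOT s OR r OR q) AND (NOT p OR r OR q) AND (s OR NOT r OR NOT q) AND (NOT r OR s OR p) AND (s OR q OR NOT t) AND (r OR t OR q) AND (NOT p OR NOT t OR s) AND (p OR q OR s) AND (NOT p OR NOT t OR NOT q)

11

There are 2^5 = 32 truth assignments over (p, q, r, s, t).
Split on t. With t = true, the clauses containing t are satisfied and NOT t drops from the rest; 3 of the 2^4 = 16 assignments to the other variables satisfy what remains.
With t = false, by the same count on the reduced clause set, 8 assignments work.
(One model: p=F, q=F, r=T, s=T, t=F.)
Total: 3 + 8 = 11.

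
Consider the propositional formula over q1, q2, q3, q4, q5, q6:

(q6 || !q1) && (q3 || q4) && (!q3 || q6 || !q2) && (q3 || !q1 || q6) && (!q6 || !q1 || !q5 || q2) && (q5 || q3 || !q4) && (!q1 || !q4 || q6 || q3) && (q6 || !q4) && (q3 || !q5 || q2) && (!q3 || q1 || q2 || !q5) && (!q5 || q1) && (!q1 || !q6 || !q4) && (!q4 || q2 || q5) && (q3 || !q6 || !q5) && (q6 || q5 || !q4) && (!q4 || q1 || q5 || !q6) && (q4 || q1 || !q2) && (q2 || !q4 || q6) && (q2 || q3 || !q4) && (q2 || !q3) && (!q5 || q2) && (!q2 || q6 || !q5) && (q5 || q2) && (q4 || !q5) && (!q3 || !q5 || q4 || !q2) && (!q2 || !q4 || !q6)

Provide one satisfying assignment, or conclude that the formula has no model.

Suppose q6 = true.
Suppose q3 = true.
(q2) alone gives q2 = true.
(!q4) alone gives q4 = false.
(q1) alone gives q1 = true.
(!q5) alone gives q5 = false.
Every clause now holds.

q1 ↦ true, q2 ↦ true, q3 ↦ true, q4 ↦ false, q5 ↦ false, q6 ↦ true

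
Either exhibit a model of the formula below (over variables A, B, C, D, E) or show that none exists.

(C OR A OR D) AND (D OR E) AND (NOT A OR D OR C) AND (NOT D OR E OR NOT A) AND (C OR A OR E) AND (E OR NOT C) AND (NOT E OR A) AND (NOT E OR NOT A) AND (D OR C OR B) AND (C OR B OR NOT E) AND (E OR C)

UNSATISFIABLE

Case D = true:
Case E = true:
(A) alone gives A = true.
Now (NOT A) is unsatisfied and unit — conflict.
So E must be the other value — set E = false.
(NOT A) alone gives A = false.
(C) alone gives C = true.
Now (NOT C) is unsatisfied and unit — conflict.
Both values of E lead to a conflict.
So D must be the other value — set D = false.
(E) alone gives E = true.
(A) alone gives A = true.
Now (NOT A) is unsatisfied and unit — conflict.
Both values of D lead to a conflict.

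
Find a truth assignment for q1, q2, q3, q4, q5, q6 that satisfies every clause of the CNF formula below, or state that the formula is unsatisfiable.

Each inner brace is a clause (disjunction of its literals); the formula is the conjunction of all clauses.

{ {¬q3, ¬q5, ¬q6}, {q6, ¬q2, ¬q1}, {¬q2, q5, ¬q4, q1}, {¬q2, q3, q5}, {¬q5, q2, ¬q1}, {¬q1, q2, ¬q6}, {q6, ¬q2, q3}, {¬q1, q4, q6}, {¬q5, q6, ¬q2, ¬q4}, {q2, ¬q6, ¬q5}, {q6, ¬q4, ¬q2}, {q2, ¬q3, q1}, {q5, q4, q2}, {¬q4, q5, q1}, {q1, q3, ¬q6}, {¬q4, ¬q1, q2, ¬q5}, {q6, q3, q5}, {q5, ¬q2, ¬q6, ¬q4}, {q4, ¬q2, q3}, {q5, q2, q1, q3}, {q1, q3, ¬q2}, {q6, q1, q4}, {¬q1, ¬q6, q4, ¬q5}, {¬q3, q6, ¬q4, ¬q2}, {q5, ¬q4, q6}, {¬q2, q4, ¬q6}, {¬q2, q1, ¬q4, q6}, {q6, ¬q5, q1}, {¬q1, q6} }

Try q1 = True.
(q6) alone gives q6 = True.
(q2) alone gives q2 = True.
(q4) alone gives q4 = True.
(q5) alone gives q5 = True.
(¬q3) alone gives q3 = False.
All clauses are satisfied.

q1 ↦ True; q2 ↦ True; q3 ↦ False; q4 ↦ True; q5 ↦ True; q6 ↦ True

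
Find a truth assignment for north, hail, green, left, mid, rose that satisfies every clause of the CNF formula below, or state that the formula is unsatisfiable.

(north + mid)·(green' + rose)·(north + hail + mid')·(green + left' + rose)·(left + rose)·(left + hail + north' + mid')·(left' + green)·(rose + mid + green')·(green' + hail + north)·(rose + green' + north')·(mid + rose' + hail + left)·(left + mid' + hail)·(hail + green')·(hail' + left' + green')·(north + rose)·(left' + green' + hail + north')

Case north = 0:
Unit clause (mid) forces mid = 1.
Unit clause (hail) forces hail = 1.
Unit clause (rose) forces rose = 1.
Case left = 0:
Every clause is now satisfied; green is unconstrained.

north: 0,  hail: 1,  green: 0,  left: 0,  mid: 1,  rose: 1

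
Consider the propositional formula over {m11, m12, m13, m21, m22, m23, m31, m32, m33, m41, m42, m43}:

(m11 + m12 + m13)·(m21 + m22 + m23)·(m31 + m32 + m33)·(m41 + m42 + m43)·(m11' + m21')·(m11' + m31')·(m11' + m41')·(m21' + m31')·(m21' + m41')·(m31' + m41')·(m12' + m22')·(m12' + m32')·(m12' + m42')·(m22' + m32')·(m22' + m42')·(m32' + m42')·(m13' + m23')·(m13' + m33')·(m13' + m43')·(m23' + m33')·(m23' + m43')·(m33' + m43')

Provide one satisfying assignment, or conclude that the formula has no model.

Branch on m11: set m11 = 0.
Branch on m12: set m12 = 1.
From the singleton clause (m22'), m22 = 0.
From the singleton clause (m32'), m32 = 0.
From the singleton clause (m42'), m42 = 0.
Branch on m21: set m21 = 1.
From the singleton clause (m31'), m31 = 0.
From the singleton clause (m33), m33 = 1.
From the singleton clause (m41'), m41 = 0.
From the singleton clause (m43), m43 = 1.
But (m43') is also a unit clause — contradiction.
Backtrack on m21: now try m21 = 0.
From the singleton clause (m23), m23 = 1.
From the singleton clause (m13'), m13 = 0.
From the singleton clause (m33'), m33 = 0.
From the singleton clause (m31), m31 = 1.
From the singleton clause (m41'), m41 = 0.
From the singleton clause (m43), m43 = 1.
But (m43') is also a unit clause — contradiction.
Both values of m21 lead to a conflict.
Backtrack on m12: now try m12 = 0.
From the singleton clause (m13), m13 = 1.
From the singleton clause (m23'), m23 = 0.
From the singleton clause (m33'), m33 = 0.
From the singleton clause (m43'), m43 = 0.
Branch on m21: set m21 = 1.
From the singleton clause (m31'), m31 = 0.
From the singleton clause (m32), m32 = 1.
From the singleton clause (m41'), m41 = 0.
From the singleton clause (m42), m42 = 1.
But (m42') is also a unit clause — contradiction.
Backtrack on m21: now try m21 = 0.
From the singleton clause (m22), m22 = 1.
From the singleton clause (m32'), m32 = 0.
From the singleton clause (m31), m31 = 1.
From the singleton clause (m41'), m41 = 0.
From the singleton clause (m42), m42 = 1.
But (m42') is also a unit clause — contradiction.
Both values of m21 lead to a conflict.
Both values of m12 lead to a conflict.
Backtrack on m11: now try m11 = 1.
From the singleton clause (m21'), m21 = 0.
From the singleton clause (m31'), m31 = 0.
From the singleton clause (m41'), m41 = 0.
Branch on m22: set m22 = 1.
From the singleton clause (m12'), m12 = 0.
From the singleton clause (m32'), m32 = 0.
From the singleton clause (m33), m33 = 1.
From the singleton clause (m42'), m42 = 0.
From the singleton clause (m43), m43 = 1.
But (m43') is also a unit clause — contradiction.
Backtrack on m22: now try m22 = 0.
From the singleton clause (m23), m23 = 1.
From the singleton clause (m13'), m13 = 0.
From the singleton clause (m33'), m33 = 0.
From the singleton clause (m32), m32 = 1.
From the singleton clause (m12'), m12 = 0.
From the singleton clause (m42'), m42 = 0.
From the singleton clause (m43), m43 = 1.
But (m43') is also a unit clause — contradiction.
Both values of m22 lead to a conflict.
Both values of m11 lead to a conflict.

UNSATISFIABLE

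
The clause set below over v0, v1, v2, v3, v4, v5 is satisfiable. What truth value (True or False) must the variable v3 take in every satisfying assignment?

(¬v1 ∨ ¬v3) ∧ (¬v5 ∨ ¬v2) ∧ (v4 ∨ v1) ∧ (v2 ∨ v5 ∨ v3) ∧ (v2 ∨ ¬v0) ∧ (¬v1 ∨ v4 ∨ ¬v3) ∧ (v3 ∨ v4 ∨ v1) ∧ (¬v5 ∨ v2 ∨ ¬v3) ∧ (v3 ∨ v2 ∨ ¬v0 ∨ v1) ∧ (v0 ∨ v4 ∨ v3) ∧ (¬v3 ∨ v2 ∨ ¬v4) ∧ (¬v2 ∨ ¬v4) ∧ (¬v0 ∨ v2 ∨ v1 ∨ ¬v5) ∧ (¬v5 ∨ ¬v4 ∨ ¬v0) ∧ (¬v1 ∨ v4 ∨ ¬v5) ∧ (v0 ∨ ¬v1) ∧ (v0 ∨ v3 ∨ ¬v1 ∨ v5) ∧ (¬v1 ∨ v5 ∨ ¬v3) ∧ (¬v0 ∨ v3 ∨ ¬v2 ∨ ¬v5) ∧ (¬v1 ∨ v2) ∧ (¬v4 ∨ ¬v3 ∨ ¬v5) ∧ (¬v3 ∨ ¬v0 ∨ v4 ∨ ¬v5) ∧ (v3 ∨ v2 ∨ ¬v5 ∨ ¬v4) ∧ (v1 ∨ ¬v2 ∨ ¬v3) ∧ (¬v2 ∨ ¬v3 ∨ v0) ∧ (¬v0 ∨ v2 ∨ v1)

Suppose v3 = True.
From the singleton clause (¬v1), v1 = False.
From the singleton clause (v4), v4 = True.
From the singleton clause (v2), v2 = True.
But (¬v2) is also a unit clause — contradiction.
So every satisfying assignment has v3 = False.

False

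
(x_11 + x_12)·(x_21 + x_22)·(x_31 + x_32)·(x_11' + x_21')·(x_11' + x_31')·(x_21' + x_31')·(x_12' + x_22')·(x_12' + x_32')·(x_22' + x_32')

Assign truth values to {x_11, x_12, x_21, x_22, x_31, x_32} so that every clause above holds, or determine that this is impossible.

UNSATISFIABLE

Case x_11 = 1:
From the singleton clause (x_21'), x_21 = 0.
From the singleton clause (x_22), x_22 = 1.
From the singleton clause (x_31'), x_31 = 0.
From the singleton clause (x_32), x_32 = 1.
Now (x_32') is unsatisfied and unit — conflict.
Undo x_11 and try x_11 = 0.
From the singleton clause (x_12), x_12 = 1.
From the singleton clause (x_22'), x_22 = 0.
From the singleton clause (x_21), x_21 = 1.
From the singleton clause (x_31'), x_31 = 0.
From the singleton clause (x_32), x_32 = 1.
Now (x_32') is unsatisfied and unit — conflict.
Either choice for x_11 ends in contradiction.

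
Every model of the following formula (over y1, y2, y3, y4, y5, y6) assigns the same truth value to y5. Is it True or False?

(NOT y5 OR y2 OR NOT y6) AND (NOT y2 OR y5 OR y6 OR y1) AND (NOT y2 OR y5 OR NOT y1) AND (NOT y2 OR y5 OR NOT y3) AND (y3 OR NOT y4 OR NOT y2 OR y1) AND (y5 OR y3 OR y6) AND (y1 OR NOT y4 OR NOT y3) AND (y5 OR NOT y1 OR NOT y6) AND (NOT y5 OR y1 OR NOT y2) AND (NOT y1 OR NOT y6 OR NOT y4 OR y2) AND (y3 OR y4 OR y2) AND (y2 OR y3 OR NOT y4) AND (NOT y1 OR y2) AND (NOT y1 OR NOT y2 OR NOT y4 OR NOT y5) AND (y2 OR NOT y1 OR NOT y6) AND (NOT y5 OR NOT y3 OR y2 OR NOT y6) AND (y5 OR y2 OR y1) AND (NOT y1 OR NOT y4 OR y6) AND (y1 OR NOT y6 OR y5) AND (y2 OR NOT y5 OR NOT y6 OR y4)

Suppose y5 = false.
Case y2 = false:
Unit clause (NOT y1) forces y1 = false.
But (y1) is also a unit clause — contradiction.
Backtrack on y2: now try y2 = true.
Unit clause (NOT y1) forces y1 = false.
Unit clause (y6) forces y6 = true.
But (NOT y6) is also a unit clause — contradiction.
Both values of y2 lead to a conflict.
So every satisfying assignment has y5 = True.

True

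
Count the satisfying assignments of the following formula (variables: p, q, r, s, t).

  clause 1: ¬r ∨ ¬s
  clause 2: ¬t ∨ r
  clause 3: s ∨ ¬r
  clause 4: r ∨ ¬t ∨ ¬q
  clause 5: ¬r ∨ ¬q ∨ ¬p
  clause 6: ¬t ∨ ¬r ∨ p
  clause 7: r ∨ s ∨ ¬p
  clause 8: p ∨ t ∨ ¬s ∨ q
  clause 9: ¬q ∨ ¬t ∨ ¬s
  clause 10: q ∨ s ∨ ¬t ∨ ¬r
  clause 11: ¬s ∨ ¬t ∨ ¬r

5

There are 2^5 = 32 truth assignments over (p, q, r, s, t).
Split on p. With p = True, the clauses containing p are satisfied and ¬p drops from the rest; 2 of the 2^4 = 16 assignments to the other variables satisfy what remains.
With p = False, by the same count on the reduced clause set, 3 assignments work.
Total: 2 + 3 = 5.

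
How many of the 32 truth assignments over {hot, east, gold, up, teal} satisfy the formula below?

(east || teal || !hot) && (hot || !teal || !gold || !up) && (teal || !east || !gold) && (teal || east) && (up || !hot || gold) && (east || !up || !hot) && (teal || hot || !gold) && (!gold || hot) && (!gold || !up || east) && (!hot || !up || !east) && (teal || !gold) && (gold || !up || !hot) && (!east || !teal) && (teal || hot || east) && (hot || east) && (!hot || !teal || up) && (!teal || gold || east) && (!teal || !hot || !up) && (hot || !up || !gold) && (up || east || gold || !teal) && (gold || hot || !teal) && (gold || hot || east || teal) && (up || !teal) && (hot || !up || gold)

1

There are 2^5 = 32 truth assignments over (hot, east, gold, up, teal).
Split on gold. With gold = true, the clauses containing gold are satisfied and !gold drops from the rest; 0 of the 2^4 = 16 assignments to the other variables satisfy what remains.
With gold = false, by the same count on the reduced clause set, 1 assignment works.
(One model: hot=F, east=T, gold=F, up=F, teal=F.)
Total: 0 + 1 = 1.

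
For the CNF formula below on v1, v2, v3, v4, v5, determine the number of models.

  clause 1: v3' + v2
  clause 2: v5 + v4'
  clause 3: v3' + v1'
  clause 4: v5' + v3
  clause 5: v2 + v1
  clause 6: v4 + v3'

4

There are 2^5 = 32 truth assignments over (v1, v2, v3, v4, v5).
Split on v1. With v1 = 1, the clauses containing v1 are satisfied and v1' drops from the rest; 2 of the 2^4 = 16 assignments to the other variables satisfy what remains.
With v1 = 0, by the same count on the reduced clause set, 2 assignments work.
(One model: v1=F, v2=T, v3=F, v4=F, v5=F.)
Total: 2 + 2 = 4.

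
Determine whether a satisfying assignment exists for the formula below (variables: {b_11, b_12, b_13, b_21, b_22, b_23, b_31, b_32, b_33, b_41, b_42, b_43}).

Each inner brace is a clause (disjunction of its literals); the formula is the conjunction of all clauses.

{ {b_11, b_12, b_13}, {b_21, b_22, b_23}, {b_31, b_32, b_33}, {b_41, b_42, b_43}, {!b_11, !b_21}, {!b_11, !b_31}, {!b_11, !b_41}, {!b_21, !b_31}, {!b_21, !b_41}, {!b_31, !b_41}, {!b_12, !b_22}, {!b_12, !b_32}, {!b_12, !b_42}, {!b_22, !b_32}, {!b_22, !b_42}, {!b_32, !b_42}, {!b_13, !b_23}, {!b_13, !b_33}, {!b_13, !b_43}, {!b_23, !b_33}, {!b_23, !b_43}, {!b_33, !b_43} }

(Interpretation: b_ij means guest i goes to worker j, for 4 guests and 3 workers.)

Suppose b_11 = false.
Suppose b_12 = true.
(!b_22) alone gives b_22 = false.
(!b_32) alone gives b_32 = false.
(!b_42) alone gives b_42 = false.
Suppose b_21 = true.
(!b_31) alone gives b_31 = false.
(b_33) alone gives b_33 = true.
(!b_41) alone gives b_41 = false.
(b_43) alone gives b_43 = true.
But (!b_43) is also a unit clause — contradiction.
Undo b_21 and try b_21 = false.
(b_23) alone gives b_23 = true.
(!b_13) alone gives b_13 = false.
(!b_33) alone gives b_33 = false.
(b_31) alone gives b_31 = true.
(!b_41) alone gives b_41 = false.
(b_43) alone gives b_43 = true.
But (!b_43) is also a unit clause — contradiction.
Either choice for b_21 ends in contradiction.
Undo b_12 and try b_12 = false.
(b_13) alone gives b_13 = true.
(!b_23) alone gives b_23 = false.
(!b_33) alone gives b_33 = false.
(!b_43) alone gives b_43 = false.
Suppose b_21 = true.
(!b_31) alone gives b_31 = false.
(b_32) alone gives b_32 = true.
(!b_41) alone gives b_41 = false.
(b_42) alone gives b_42 = true.
But (!b_42) is also a unit clause — contradiction.
Undo b_21 and try b_21 = false.
(b_22) alone gives b_22 = true.
(!b_32) alone gives b_32 = false.
(b_31) alone gives b_31 = true.
(!b_41) alone gives b_41 = false.
(b_42) alone gives b_42 = true.
But (!b_42) is also a unit clause — contradiction.
Either choice for b_21 ends in contradiction.
Either choice for b_12 ends in contradiction.
Undo b_11 and try b_11 = true.
(!b_21) alone gives b_21 = false.
(!b_31) alone gives b_31 = false.
(!b_41) alone gives b_41 = false.
Suppose b_22 = true.
(!b_12) alone gives b_12 = false.
(!b_32) alone gives b_32 = false.
(b_33) alone gives b_33 = true.
(!b_42) alone gives b_42 = false.
(b_43) alone gives b_43 = true.
But (!b_43) is also a unit clause — contradiction.
Undo b_22 and try b_22 = false.
(b_23) alone gives b_23 = true.
(!b_13) alone gives b_13 = false.
(!b_33) alone gives b_33 = false.
(b_32) alone gives b_32 = true.
(!b_12) alone gives b_12 = false.
(!b_42) alone gives b_42 = false.
(b_43) alone gives b_43 = true.
But (!b_43) is also a unit clause — contradiction.
Either choice for b_22 ends in contradiction.
Either choice for b_11 ends in contradiction.
No assignment satisfies every clause.

No, unsatisfiable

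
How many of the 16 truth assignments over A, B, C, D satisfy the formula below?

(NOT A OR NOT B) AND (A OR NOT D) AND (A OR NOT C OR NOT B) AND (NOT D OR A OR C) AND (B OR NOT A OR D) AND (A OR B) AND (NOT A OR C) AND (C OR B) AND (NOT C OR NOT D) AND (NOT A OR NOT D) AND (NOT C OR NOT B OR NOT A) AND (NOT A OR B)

1

There are 2^4 = 16 truth assignments over (A, B, C, D).
Check each against the 12 clauses (columns in the order A, B, C, D):
  F F F F  ✗ fails (A OR B)
  F F F T  ✗ fails (A OR NOT D)
  F F T F  ✗ fails (A OR B)
  F F T T  ✗ fails (A OR NOT D)
  F T F F  ✓ satisfies all
  F T F T  ✗ fails (A OR NOT D)
  F T T F  ✗ fails (A OR NOT C OR NOT B)
  F T T T  ✗ fails (A OR NOT D)
  T F F F  ✗ fails (B OR NOT A OR D)
  T F F T  ✗ fails (NOT A OR C)
  T F T F  ✗ fails (B OR NOT A OR D)
  T F T T  ✗ fails (NOT C OR NOT D)
  T T F F  ✗ fails (NOT A OR NOT B)
  T T F T  ✗ fails (NOT A OR NOT B)
  T T T F  ✗ fails (NOT A OR NOT B)
  T T T T  ✗ fails (NOT A OR NOT B)
1 of the 16 rows is a model.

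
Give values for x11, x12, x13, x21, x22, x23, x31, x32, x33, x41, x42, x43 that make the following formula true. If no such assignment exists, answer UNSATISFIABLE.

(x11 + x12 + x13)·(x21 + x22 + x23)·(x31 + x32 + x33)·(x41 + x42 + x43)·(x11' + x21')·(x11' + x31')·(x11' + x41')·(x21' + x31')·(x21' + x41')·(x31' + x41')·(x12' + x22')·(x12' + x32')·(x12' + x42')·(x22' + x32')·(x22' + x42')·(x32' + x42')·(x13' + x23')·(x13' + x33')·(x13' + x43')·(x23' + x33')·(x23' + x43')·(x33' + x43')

Suppose x11 = 0.
Suppose x12 = 1.
From the singleton clause (x22'), x22 = 0.
From the singleton clause (x32'), x32 = 0.
From the singleton clause (x42'), x42 = 0.
Suppose x21 = 1.
From the singleton clause (x31'), x31 = 0.
From the singleton clause (x33), x33 = 1.
From the singleton clause (x41'), x41 = 0.
From the singleton clause (x43), x43 = 1.
But (x43') is also a unit clause — contradiction.
So x21 must be the other value — set x21 = 0.
From the singleton clause (x23), x23 = 1.
From the singleton clause (x13'), x13 = 0.
From the singleton clause (x33'), x33 = 0.
From the singleton clause (x31), x31 = 1.
From the singleton clause (x41'), x41 = 0.
From the singleton clause (x43), x43 = 1.
But (x43') is also a unit clause — contradiction.
Neither x21 = 1 nor x21 = 0 works.
So x12 must be the other value — set x12 = 0.
From the singleton clause (x13), x13 = 1.
From the singleton clause (x23'), x23 = 0.
From the singleton clause (x33'), x33 = 0.
From the singleton clause (x43'), x43 = 0.
Suppose x21 = 1.
From the singleton clause (x31'), x31 = 0.
From the singleton clause (x32), x32 = 1.
From the singleton clause (x41'), x41 = 0.
From the singleton clause (x42), x42 = 1.
But (x42') is also a unit clause — contradiction.
So x21 must be the other value — set x21 = 0.
From the singleton clause (x22), x22 = 1.
From the singleton clause (x32'), x32 = 0.
From the singleton clause (x31), x31 = 1.
From the singleton clause (x41'), x41 = 0.
From the singleton clause (x42), x42 = 1.
But (x42') is also a unit clause — contradiction.
Neither x21 = 1 nor x21 = 0 works.
Neither x12 = 1 nor x12 = 0 works.
So x11 must be the other value — set x11 = 1.
From the singleton clause (x21'), x21 = 0.
From the singleton clause (x31'), x31 = 0.
From the singleton clause (x41'), x41 = 0.
Suppose x22 = 1.
From the singleton clause (x12'), x12 = 0.
From the singleton clause (x32'), x32 = 0.
From the singleton clause (x33), x33 = 1.
From the singleton clause (x42'), x42 = 0.
From the singleton clause (x43), x43 = 1.
But (x43') is also a unit clause — contradiction.
So x22 must be the other value — set x22 = 0.
From the singleton clause (x23), x23 = 1.
From the singleton clause (x13'), x13 = 0.
From the singleton clause (x33'), x33 = 0.
From the singleton clause (x32), x32 = 1.
From the singleton clause (x12'), x12 = 0.
From the singleton clause (x42'), x42 = 0.
From the singleton clause (x43), x43 = 1.
But (x43') is also a unit clause — contradiction.
Neither x22 = 1 nor x22 = 0 works.
Neither x11 = 1 nor x11 = 0 works.

UNSATISFIABLE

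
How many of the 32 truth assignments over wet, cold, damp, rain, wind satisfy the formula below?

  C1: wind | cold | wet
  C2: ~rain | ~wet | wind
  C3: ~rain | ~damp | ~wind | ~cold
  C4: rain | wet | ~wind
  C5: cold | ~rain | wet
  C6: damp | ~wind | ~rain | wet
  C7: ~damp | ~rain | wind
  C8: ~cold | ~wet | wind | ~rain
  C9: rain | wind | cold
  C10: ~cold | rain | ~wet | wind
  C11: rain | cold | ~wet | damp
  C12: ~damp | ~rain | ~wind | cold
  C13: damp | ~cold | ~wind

There are 2^5 = 32 truth assignments over (wet, cold, damp, rain, wind).
Split on wet. With wet = 1, the clauses containing wet are satisfied and ~wet drops from the rest; 3 of the 2^4 = 16 assignments to the other variables satisfy what remains.
With wet = 0, by the same count on the reduced clause set, 3 assignments work.
(One model: wet=F, cold=T, damp=F, rain=F, wind=F.)
Total: 3 + 3 = 6.

6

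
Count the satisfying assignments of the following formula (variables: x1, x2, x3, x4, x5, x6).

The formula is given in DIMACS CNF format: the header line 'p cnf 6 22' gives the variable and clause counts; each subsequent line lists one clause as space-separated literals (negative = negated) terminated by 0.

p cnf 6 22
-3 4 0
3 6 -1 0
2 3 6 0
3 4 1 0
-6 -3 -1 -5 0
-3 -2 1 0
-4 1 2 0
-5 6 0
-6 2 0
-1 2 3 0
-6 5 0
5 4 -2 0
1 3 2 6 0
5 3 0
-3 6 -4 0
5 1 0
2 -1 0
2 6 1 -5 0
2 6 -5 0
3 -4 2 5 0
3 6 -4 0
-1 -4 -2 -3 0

3

There are 2^6 = 64 truth assignments over (x1, x2, x3, x4, x5, x6).
Split on x2. With x2 = True, the clauses containing x2 are satisfied and ¬x2 drops from the rest; 3 of the 2^5 = 32 assignments to the other variables satisfy what remains.
With x2 = False, by the same count on the reduced clause set, 0 assignments work.
(One model: x1=F, x2=T, x3=F, x4=T, x5=T, x6=T.)
Total: 3 + 0 = 3.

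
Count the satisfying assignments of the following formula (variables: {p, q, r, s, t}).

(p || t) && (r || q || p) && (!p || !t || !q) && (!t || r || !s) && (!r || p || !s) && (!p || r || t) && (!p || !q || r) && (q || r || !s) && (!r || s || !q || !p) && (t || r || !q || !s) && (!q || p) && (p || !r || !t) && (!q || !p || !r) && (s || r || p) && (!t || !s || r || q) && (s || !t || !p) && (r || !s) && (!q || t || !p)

3

There are 2^5 = 32 truth assignments over (p, q, r, s, t).
Split on t. With t = true, the clauses containing t are satisfied and !t drops from the rest; 1 of the 2^4 = 16 assignments to the other variables satisfy what remains.
With t = false, by the same count on the reduced clause set, 2 assignments work.
Total: 1 + 2 = 3.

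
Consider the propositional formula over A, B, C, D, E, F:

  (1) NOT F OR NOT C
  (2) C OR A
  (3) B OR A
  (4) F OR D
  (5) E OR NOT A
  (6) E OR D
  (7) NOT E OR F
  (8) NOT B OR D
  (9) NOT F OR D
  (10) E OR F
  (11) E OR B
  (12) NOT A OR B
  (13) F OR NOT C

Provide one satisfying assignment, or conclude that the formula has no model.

Suppose F = true.
(NOT C) alone gives C = false.
(A) alone gives A = true.
(E) alone gives E = true.
(D) alone gives D = true.
(B) alone gives B = true.
This assignment satisfies each clause.

A ↦ true, B ↦ true, C ↦ false, D ↦ true, E ↦ true, F ↦ true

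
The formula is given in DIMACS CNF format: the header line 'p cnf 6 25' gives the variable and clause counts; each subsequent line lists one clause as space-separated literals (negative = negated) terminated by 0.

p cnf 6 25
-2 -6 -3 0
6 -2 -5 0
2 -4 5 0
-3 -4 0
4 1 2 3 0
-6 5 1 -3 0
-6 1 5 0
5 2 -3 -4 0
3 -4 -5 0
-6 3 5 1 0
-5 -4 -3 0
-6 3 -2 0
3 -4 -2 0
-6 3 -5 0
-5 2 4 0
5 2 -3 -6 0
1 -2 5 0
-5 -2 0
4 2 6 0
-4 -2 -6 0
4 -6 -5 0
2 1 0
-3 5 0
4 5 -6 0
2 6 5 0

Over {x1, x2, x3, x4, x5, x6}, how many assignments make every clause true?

1

There are 2^6 = 64 truth assignments over (x1, x2, x3, x4, x5, x6).
Split on x5. With x5 = True, the clauses containing x5 are satisfied and ¬x5 drops from the rest; 0 of the 2^5 = 32 assignments to the other variables satisfy what remains.
With x5 = False, by the same count on the reduced clause set, 1 assignment works.
(One model: x1=T, x2=T, x3=F, x4=F, x5=F, x6=F.)
Total: 0 + 1 = 1.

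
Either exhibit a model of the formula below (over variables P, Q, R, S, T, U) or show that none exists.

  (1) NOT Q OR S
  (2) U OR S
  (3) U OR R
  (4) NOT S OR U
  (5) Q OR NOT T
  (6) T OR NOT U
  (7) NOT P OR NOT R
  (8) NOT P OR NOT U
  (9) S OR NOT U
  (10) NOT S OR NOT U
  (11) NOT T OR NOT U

Branch on Q: set Q = false.
From the singleton clause (NOT T), T = false.
From the singleton clause (NOT U), U = false.
From the singleton clause (S), S = true.
But (NOT S) is also a unit clause — contradiction.
That branch fails; take Q = true instead.
From the singleton clause (S), S = true.
From the singleton clause (U), U = true.
But (NOT U) is also a unit clause — contradiction.
Either choice for Q ends in contradiction.

UNSATISFIABLE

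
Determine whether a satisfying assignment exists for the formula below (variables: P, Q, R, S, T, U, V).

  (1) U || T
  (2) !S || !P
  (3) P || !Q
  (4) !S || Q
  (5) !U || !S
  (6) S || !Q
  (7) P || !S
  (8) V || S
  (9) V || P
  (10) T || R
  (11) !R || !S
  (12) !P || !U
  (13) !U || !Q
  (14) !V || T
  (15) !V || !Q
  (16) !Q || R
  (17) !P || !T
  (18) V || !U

Case U = true:
Unit clause (!S) forces S = false.
Unit clause (!Q) forces Q = false.
Unit clause (V) forces V = true.
Unit clause (!P) forces P = false.
Unit clause (T) forces T = true.
No clause remains; R is free.
A satisfying assignment: P ↦ false, Q ↦ false, R ↦ true, S ↦ false, T ↦ true, U ↦ true, V ↦ true.

Satisfiable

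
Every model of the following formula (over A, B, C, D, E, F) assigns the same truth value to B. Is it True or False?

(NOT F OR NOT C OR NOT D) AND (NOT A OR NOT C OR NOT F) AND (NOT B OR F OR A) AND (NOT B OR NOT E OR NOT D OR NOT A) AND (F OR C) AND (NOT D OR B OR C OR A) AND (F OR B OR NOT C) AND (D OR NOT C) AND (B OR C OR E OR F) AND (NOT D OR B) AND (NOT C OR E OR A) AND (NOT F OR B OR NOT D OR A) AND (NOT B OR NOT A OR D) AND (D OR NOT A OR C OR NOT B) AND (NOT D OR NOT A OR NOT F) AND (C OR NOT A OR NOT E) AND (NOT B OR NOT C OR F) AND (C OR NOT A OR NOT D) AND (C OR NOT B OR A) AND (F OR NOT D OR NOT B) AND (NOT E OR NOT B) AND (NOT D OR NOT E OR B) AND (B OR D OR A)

Suppose B = true.
The clause (NOT E) is unit, so E = false.
Branch on F: set F = true.
Branch on C: set C = false.
The clause (A) is unit, so A = true.
The clause (D) is unit, so D = true.
But (NOT D) is also a unit clause — contradiction.
So C must be the other value — set C = true.
The clause (NOT D) is unit, so D = false.
But (D) is also a unit clause — contradiction.
Both values of C lead to a conflict.
So F must be the other value — set F = false.
The clause (A) is unit, so A = true.
The clause (C) is unit, so C = true.
But (NOT C) is also a unit clause — contradiction.
Both values of F lead to a conflict.
So every satisfying assignment has B = False.

False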